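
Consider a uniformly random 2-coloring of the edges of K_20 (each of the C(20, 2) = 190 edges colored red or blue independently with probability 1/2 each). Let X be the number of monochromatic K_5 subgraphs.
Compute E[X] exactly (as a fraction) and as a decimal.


Let X = Σ_S X_S over the C(20, 5) = 15504 subsets S of size 5, where X_S = 1 if the K_5 on S is monochromatic.
For a fixed S, the K_5 on S has C(5, 2) = 10 edges. P[all 10 edges red] = (1/2)^10, and likewise for blue, so P[monochromatic] = 2·(1/2)^10 = 2^{1 − 10} = 1/512.
By linearity: E[X] = C(20, 5) · 2^{1 − 10} = 15504 · 1/512 = 969/32.
Numerically: E[X] ≈ 30.281.

E[X] = C(20,5)·2^(1−C(5,2)) = 969/32 ≈ 30.281.


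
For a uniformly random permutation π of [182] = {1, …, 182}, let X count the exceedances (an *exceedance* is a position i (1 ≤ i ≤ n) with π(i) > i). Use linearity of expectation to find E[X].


Write X = Σ_{i=1}^{182} X_i, where X_i = 1_{π(i) > i}.
For each fixed i, π(i) is uniform over {1, …, 182} (marginal of a uniform permutation), so P[π(i) > i] = (n − i)/n. Summing: Σ_{i=1}^{182} (n − i)/n = (0 + 1 + … + 181)/182 = 182(182 − 1)/(2·182) = (182 − 1)/2.
Hence E[X] = Σ_{i=1}^{182} (182 − i)/182 = 181/2 ≈ 90.50000.

E[X] = 181/2 = 90.50000.


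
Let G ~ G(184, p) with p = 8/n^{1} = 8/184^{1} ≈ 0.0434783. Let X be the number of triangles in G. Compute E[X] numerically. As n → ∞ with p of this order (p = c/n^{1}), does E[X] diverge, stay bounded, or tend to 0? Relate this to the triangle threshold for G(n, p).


Number of potential triangles: C(184, 3) = 1021384.
Each occurs with probability p³ ≈ (0.0434783)³ ≈ 8.21895291e-05.
By linearity: E[X] = C(184, 3)·p³ ≈ 1021384 · 8.21895291e-05 ≈ 83.947070.
Here α = 1, so p = 8/n is exactly at the triangle threshold p ~ 1/n. Asymptotically E[X] → c³/6 = 8³/6 = 256/3 ≈ 85.333333, a bounded constant. In this regime the triangle count is asymptotically Poisson(c³/6).

E[X] ≈ 83.947070; in regime p = Θ(1/n^{1}) E[X] stays bounded (at the triangle threshold p ~ 1/n).


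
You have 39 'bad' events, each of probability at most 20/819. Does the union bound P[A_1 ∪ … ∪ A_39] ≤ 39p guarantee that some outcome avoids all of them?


Union bound: P[∪_{i=1}^{39} A_i] ≤ Σ_i P[A_i] ≤ 39·p = 39·(20/819) = 20/21.
Numerically: 20/21 ≈ 0.9523810.
Is 20/21 < 1? YES.
Since P[∪ A_i] ≤ 20/21 < 1, the complement has P[∩ A_i^c] ≥ 1 − 20/21 = 1/21 > 0, so some outcome avoids every A_i.

39·p = 20/21 ≈ 0.9523810; existence CERTIFIED by the union bound.


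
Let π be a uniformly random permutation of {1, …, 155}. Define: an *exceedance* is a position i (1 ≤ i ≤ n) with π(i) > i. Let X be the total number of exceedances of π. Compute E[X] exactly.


Write X = Σ_{i=1}^{155} X_i, where X_i = 1_{π(i) > i}.
For each fixed i, π(i) is uniform over {1, …, 155} (marginal of a uniform permutation), so P[π(i) > i] = (n − i)/n. Summing: Σ_{i=1}^{155} (n − i)/n = (0 + 1 + … + 154)/155 = 155(155 − 1)/(2·155) = (155 − 1)/2.
Hence E[X] = Σ_{i=1}^{155} (155 − i)/155 = 77 ≈ 77.000000.

E[X] = 77 = 77.000000.


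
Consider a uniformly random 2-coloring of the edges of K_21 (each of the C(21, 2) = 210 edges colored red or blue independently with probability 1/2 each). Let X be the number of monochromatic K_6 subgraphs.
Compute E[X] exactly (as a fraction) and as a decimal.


Let X = Σ_S X_S over the C(21, 6) = 54264 subsets S of size 6, where X_S = 1 if the K_6 on S is monochromatic.
For a fixed S, the K_6 on S has C(6, 2) = 15 edges. P[all 15 edges red] = (1/2)^15, and likewise for blue, so P[monochromatic] = 2·(1/2)^15 = 2^{1 − 15} = 1/16384.
Summing: E[X] = C(21, 6) · 2^{1 − 15} = 54264 · 1/16384 = 6783/2048.
Numerically: E[X] ≈ 3.31201.

E[X] = C(21,6)·2^(1−C(6,2)) = 6783/2048 ≈ 3.31201.


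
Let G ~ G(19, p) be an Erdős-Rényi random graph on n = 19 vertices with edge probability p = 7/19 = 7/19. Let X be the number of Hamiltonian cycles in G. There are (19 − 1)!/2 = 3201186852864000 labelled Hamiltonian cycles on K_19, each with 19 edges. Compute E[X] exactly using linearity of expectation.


K_19 has (19 − 1)!/2 = 3201186852864000 labelled Hamiltonian cycles.
For each such Hamiltonian cycle H, let X_H = 1 if all 19 edges of H are present in G. Then P[X_H = 1] = p^{19} = (7/19)^{19} = 11398895185373143/1978419655660313589123979.
Summing the indicators: E[X] = Σ_H E[X_H] = 3201186852864000 · p^{19} = 3201186852864000 · 11398895185373143/1978419655660313589123979 = 36489993404591253525678231552000/1978419655660313589123979.
Numerically: E[X] ≈ 1.8444e+07.

E[X] = 3201186852864000 · (7/19)^{19} = 36489993404591253525678231552000/1978419655660313589123979 ≈ 1.8444e+07.


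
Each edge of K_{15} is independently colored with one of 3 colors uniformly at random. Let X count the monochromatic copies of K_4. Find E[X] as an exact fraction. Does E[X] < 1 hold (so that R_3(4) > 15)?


E[X] = C(15, 4) · 3^{1 − 6} = 1365 · 3^{−5} = 1365/243.
As a reduced fraction: E[X] = 455/81 ≈ 5.617.
Is E[X] < 1? NO.
Since E[X] ≥ 1, the first-moment bound is inconclusive at n = 15; it does NOT by itself certify R_3(4) > 15.

E[X] = 455/81 ≈ 5.617; E[X] ≥ 1; first-moment method inconclusive here.


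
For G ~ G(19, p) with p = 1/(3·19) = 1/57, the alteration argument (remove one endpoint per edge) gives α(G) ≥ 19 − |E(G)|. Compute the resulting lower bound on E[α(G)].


E[|E(G)|] = C(19, 2)·p = 171 · (1/57) = 3.
E[α(G)] ≥ n − E[|E(G)|] = 19 − 3 = 16.
Numerically: ≈ 16.000000.
(This is only a lower bound; the true E[α(G)] may be larger.)

E[α(G)] ≥ 16 ≈ 16.000000.


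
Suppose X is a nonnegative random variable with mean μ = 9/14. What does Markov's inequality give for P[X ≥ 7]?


μ = E[X] = 9/14, a = 7.
Markov: P[X ≥ 7] ≤ μ/a = (9/14)/7 = 9/98.
Numerically: ≈ 0.0918.
(Since a = 7 > μ = 0.6429, the bound 9/98 is < 1 and informative.)

P[X ≥ 7] ≤ 9/98 ≈ 0.0918.


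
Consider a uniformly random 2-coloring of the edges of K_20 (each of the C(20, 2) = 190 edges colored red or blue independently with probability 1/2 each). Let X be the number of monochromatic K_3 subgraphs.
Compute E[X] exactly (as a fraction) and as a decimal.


Let X = Σ_S X_S over the C(20, 3) = 1140 subsets S of size 3, where X_S = 1 if the K_3 on S is monochromatic.
For a fixed S, the K_3 on S has C(3, 2) = 3 edges. P[all 3 edges red] = (1/2)^3, and likewise for blue, so P[monochromatic] = 2·(1/2)^3 = 2^{1 − 3} = 1/4.
By linearity of expectation: E[X] = C(20, 3) · 2^{1 − 3} = 1140 · 1/4 = 285.
Numerically: E[X] ≈ 285.000.

E[X] = C(20,3)·2^(1−C(3,2)) = 285 ≈ 285.000.


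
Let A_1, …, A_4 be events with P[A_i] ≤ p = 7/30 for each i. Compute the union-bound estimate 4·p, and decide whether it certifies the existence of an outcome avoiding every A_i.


Union bound: P[∪_{i=1}^{4} A_i] ≤ Σ_i P[A_i] ≤ 4·p = 4·(7/30) = 14/15.
Numerically: 14/15 ≈ 0.9333.
Is 14/15 < 1? YES.
Since P[∪ A_i] ≤ 14/15 < 1, the complement has P[∩ A_i^c] ≥ 1 − 14/15 = 1/15 > 0, so some outcome avoids every A_i.

4·p = 14/15 ≈ 0.9333; existence CERTIFIED by the union bound.


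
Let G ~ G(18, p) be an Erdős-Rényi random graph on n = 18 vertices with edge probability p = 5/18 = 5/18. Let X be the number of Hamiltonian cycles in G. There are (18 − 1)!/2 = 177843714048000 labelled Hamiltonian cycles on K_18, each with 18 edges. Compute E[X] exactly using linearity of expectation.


K_18 has (18 − 1)!/2 = 177843714048000 labelled Hamiltonian cycles.
For each such Hamiltonian cycle H, let X_H = 1 if all 18 edges of H are present in G. Then P[X_H = 1] = p^{18} = (5/18)^{18} = 3814697265625/39346408075296537575424.
Summing the indicators: E[X] = Σ_H E[X_H] = 177843714048000 · p^{18} = 177843714048000 · 3814697265625/39346408075296537575424 = 56800365447998046875/3294258113514384.
Numerically: E[X] ≈ 17242.

E[X] = 177843714048000 · (5/18)^{18} = 56800365447998046875/3294258113514384 ≈ 17242.


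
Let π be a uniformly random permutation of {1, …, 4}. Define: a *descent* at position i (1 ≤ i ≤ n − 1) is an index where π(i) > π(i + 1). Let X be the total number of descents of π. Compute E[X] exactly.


Write X = Σ X_I over i = 1, …, 3, with X_I the indicator of one descent.
There are 3 indicators.
For each fixed i, the pair (π(i), π(i+1)) is a uniformly random ordered pair of distinct values from {1, …, 4}; by symmetry P[π(i) > π(i+1)] = 1/2.
By linearity: E[X] = 3 · (1/2) = (4 − 1) · (1/2) = 3/2 ≈ 1.50000.

E[X] = 3/2 = 1.50000.


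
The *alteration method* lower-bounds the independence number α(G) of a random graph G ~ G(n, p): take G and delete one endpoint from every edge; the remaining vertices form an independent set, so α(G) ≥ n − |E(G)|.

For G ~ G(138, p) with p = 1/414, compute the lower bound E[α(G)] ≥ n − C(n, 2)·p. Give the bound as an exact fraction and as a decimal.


E[|E(G)|] = C(138, 2)·p = 9453 · (1/414) = 137/6.
E[α(G)] ≥ n − E[|E(G)|] = 138 − 137/6 = 691/6.
Numerically: ≈ 115.167.
(This is only a lower bound; the true E[α(G)] may be larger.)

E[α(G)] ≥ 691/6 ≈ 115.167.


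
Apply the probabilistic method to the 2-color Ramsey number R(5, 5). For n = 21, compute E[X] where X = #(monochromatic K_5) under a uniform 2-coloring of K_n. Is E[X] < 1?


E[X] = C(21, 5) · 2^{1 − 10} = 20349 · 2^{−9} = 20349/512.
As a reduced fraction: E[X] = 20349/512 ≈ 39.7441.
Is E[X] < 1? NO.
Since E[X] ≥ 1, the first-moment bound is inconclusive at n = 21; it does NOT by itself certify R(5, 5) > 21.

E[X] = 20349/512 ≈ 39.7441; E[X] ≥ 1; first-moment method inconclusive here.


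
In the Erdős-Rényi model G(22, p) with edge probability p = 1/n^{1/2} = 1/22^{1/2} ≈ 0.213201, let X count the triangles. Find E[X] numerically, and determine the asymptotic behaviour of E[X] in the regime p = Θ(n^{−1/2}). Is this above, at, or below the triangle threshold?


Number of potential triangles: C(22, 3) = 1540.
Each occurs with probability p³ ≈ (0.213201)³ ≈ 9.69094165e-03.
By linearity: E[X] = C(22, 3)·p³ ≈ 1540 · 9.69094165e-03 ≈ 14.924050.
Since α = 1/2 < 1, p = c/n^{1/2} ≫ 1/n is above the triangle threshold p ~ 1/n. Asymptotically E[X] ~ (c³/6)·n^{3(1−α)} = (1³/6)·n^{1.5} → ∞; triangles are abundant w.h.p.

E[X] ≈ 14.924050; in regime p = Θ(1/n^{1/2}) E[X] diverges (above the triangle threshold p ~ 1/n).


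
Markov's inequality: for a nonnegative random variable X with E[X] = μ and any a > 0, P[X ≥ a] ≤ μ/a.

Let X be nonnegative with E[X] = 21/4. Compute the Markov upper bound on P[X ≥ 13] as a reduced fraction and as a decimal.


μ = E[X] = 21/4, a = 13.
Markov: P[X ≥ 13] ≤ μ/a = (21/4)/13 = 21/52.
Numerically: ≈ 0.4038.
(Since a = 13 > μ = 5.2500, the bound 21/52 is < 1 and informative.)

P[X ≥ 13] ≤ 21/52 ≈ 0.4038.


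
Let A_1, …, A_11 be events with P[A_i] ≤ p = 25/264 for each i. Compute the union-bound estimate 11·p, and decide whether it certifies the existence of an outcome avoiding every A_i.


Union bound: P[∪_{i=1}^{11} A_i] ≤ Σ_i P[A_i] ≤ 11·p = 11·(25/264) = 25/24.
Numerically: 25/24 ≈ 1.041667.
Is 25/24 < 1? NO.
Since the bound 25/24 is ≥ 1, the union bound is uninformative here; it does NOT by itself certify existence.

11·p = 25/24 ≈ 1.041667; existence NOT certified by the union bound.


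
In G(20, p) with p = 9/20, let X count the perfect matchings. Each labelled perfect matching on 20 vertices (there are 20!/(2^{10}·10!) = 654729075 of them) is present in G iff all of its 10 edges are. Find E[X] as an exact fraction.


K_20 has 20!/(2^{10}·10!) = 654729075 labelled perfect matchings.
For each such perfect matching H, let X_H = 1 if all 10 edges of H are present in G. Then P[X_H = 1] = p^{10} = (9/20)^{10} = 3486784401/10240000000000.
Summing the indicators: E[X] = Σ_H E[X_H] = 654729075 · p^{10} = 654729075 · 3486784401/10240000000000 = 91315965023646363/409600000000.
Numerically: E[X] ≈ 2.229e+05.

E[X] = 654729075 · (9/20)^{10} = 91315965023646363/409600000000 ≈ 2.229e+05.


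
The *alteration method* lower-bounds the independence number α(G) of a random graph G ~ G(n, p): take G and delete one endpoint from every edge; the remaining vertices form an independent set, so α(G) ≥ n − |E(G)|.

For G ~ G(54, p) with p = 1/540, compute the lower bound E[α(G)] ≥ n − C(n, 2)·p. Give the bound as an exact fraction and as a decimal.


E[|E(G)|] = C(54, 2)·p = 1431 · (1/540) = 53/20.
E[α(G)] ≥ n − E[|E(G)|] = 54 − 53/20 = 1027/20.
Numerically: ≈ 51.35000.
(This is only a lower bound; the true E[α(G)] may be larger.)

E[α(G)] ≥ 1027/20 ≈ 51.35000.


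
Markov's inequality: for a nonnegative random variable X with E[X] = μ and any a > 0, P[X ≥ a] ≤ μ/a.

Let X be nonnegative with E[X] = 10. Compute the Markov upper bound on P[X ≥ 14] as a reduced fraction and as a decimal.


μ = E[X] = 10, a = 14.
Markov: P[X ≥ 14] ≤ μ/a = (10)/14 = 5/7.
Numerically: ≈ 0.714286.
(Since a = 14 > μ = 10.000000, the bound 5/7 is < 1 and informative.)

P[X ≥ 14] ≤ 5/7 ≈ 0.714286.


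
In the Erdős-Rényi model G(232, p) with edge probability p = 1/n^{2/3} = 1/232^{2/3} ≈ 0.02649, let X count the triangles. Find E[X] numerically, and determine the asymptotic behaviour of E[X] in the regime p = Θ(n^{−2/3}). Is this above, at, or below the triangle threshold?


Number of potential triangles: C(232, 3) = 2054360.
Each occurs with probability p³ ≈ (0.02649)³ ≈ 1.857907e-05.
By linearity: E[X] = C(232, 3)·p³ ≈ 2054360 · 1.857907e-05 ≈ 38.1681.
Since α = 2/3 < 1, p = c/n^{2/3} ≫ 1/n is above the triangle threshold p ~ 1/n. Asymptotically E[X] ~ (c³/6)·n^{3(1−α)} = (1³/6)·n^{1} → ∞; triangles are abundant w.h.p.

E[X] ≈ 38.1681; in regime p = Θ(1/n^{2/3}) E[X] diverges (above the triangle threshold p ~ 1/n).


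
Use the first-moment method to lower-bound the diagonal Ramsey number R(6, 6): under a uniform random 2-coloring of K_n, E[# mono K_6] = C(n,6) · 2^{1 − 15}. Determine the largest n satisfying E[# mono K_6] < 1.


We need C(n, 6) · 2^{1 − 15} < 1, i.e. C(n, 6) < 2^{15 − 1} = 16384.
Check values of n near the boundary:
  n = 12: C(12, 6) = 924; 924 < 16384? YES
  n = 13: C(13, 6) = 1716; 1716 < 16384? YES
  n = 14: C(14, 6) = 3003; 3003 < 16384? YES
  n = 15: C(15, 6) = 5005; 5005 < 16384? YES
  n = 16: C(16, 6) = 8008; 8008 < 16384? YES
  n = 17: C(17, 6) = 12376; 12376 < 16384? YES
  n = 18: C(18, 6) = 18564; 18564 < 16384? NO
The largest n with C(n, 6) < 16384 is n = 17 (where E[X] = 1547/2048 ≈ 0.7554). Hence R(6, 6) > 17, i.e. R(6, 6) ≥ 18.

Largest n = 17; hence R(6, 6) > 17.


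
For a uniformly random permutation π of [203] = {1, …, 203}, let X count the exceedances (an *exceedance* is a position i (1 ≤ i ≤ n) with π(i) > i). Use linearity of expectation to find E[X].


Write X = Σ_{i=1}^{203} X_i, where X_i = 1_{π(i) > i}.
For each fixed i, π(i) is uniform over {1, …, 203} (marginal of a uniform permutation), so P[π(i) > i] = (n − i)/n. Summing: Σ_{i=1}^{203} (n − i)/n = (0 + 1 + … + 202)/203 = 203(203 − 1)/(2·203) = (203 − 1)/2.
Hence E[X] = Σ_{i=1}^{203} (203 − i)/203 = 101 ≈ 101.000.

E[X] = 101 = 101.000.


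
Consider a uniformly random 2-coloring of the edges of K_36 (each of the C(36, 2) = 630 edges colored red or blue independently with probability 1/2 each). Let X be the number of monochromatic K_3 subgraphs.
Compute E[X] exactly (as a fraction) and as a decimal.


Let X = Σ_S X_S over the C(36, 3) = 7140 subsets S of size 3, where X_S = 1 if the K_3 on S is monochromatic.
For a fixed S, the K_3 on S has C(3, 2) = 3 edges. P[all 3 edges red] = (1/2)^3, and likewise for blue, so P[monochromatic] = 2·(1/2)^3 = 2^{1 − 3} = 1/4.
By linearity of expectation: E[X] = C(36, 3) · 2^{1 − 3} = 7140 · 1/4 = 1785.
Numerically: E[X] ≈ 1785.000.

E[X] = C(36,3)·2^(1−C(3,2)) = 1785 ≈ 1785.000.


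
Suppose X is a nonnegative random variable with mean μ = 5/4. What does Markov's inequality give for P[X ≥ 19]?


μ = E[X] = 5/4, a = 19.
Markov: P[X ≥ 19] ≤ μ/a = (5/4)/19 = 5/76.
Numerically: ≈ 0.06579.
(Since a = 19 > μ = 1.25000, the bound 5/76 is < 1 and informative.)

P[X ≥ 19] ≤ 5/76 ≈ 0.06579.


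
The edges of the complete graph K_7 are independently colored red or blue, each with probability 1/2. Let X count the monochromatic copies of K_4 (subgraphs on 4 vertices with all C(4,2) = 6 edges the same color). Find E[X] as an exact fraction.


Let X = Σ_S X_S over the C(7, 4) = 35 subsets S of size 4, where X_S = 1 if the K_4 on S is monochromatic.
For a fixed S, the K_4 on S has C(4, 2) = 6 edges. P[all 6 edges red] = (1/2)^6, and likewise for blue, so P[monochromatic] = 2·(1/2)^6 = 2^{1 − 6} = 1/32.
Summing: E[X] = C(7, 4) · 2^{1 − 6} = 35 · 1/32 = 35/32.
Numerically: E[X] ≈ 1.094.

E[X] = C(7,4)·2^(1−C(4,2)) = 35/32 ≈ 1.094.


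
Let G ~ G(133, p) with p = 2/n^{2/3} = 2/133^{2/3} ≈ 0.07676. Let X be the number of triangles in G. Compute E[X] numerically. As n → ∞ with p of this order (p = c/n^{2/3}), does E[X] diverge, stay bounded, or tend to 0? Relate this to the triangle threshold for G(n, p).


Number of potential triangles: C(133, 3) = 383306.
Each occurs with probability p³ ≈ (0.07676)³ ≈ 4.522585e-04.
By linearity: E[X] = C(133, 3)·p³ ≈ 383306 · 4.522585e-04 ≈ 173.3534.
Since α = 2/3 < 1, p = c/n^{2/3} ≫ 1/n is above the triangle threshold p ~ 1/n. Asymptotically E[X] ~ (c³/6)·n^{3(1−α)} = (2³/6)·n^{1} → ∞; triangles are abundant w.h.p.

E[X] ≈ 173.3534; in regime p = Θ(1/n^{2/3}) E[X] diverges (above the triangle threshold p ~ 1/n).


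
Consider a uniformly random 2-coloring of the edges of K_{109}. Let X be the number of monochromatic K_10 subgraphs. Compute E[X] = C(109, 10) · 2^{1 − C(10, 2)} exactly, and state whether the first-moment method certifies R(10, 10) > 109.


E[X] = C(109, 10) · 2^{1 − 45} = 42634215112710 · 2^{−44} = 42634215112710/17592186044416.
As a reduced fraction: E[X] = 21317107556355/8796093022208 ≈ 2.423.
Is E[X] < 1? NO.
Since E[X] ≥ 1, the first-moment bound is inconclusive at n = 109; it does NOT by itself certify R(10, 10) > 109.

E[X] = 21317107556355/8796093022208 ≈ 2.423; E[X] ≥ 1; first-moment method inconclusive here.


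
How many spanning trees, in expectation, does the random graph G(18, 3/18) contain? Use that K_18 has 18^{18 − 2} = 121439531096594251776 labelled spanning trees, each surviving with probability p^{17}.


K_18 has 18^{18 − 2} = 121439531096594251776 labelled spanning trees.
For each such spanning tree H, let X_H = 1 if all 17 edges of H are present in G. Then P[X_H = 1] = p^{17} = (1/6)^{17} = 1/16926659444736.
By linearity of expectation: E[X] = Σ_H E[X_H] = 121439531096594251776 · p^{17} = 121439531096594251776 · 1/16926659444736 = 14348907/2.
Numerically: E[X] ≈ 7.174e+06.

E[X] = 121439531096594251776 · (1/6)^{17} = 14348907/2 ≈ 7.174e+06.


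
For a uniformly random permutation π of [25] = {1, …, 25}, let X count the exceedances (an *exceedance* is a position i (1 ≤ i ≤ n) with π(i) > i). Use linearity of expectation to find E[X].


Write X = Σ_{i=1}^{25} X_i, where X_i = 1_{π(i) > i}.
For each fixed i, π(i) is uniform over {1, …, 25} (marginal of a uniform permutation), so P[π(i) > i] = (n − i)/n. Summing: Σ_{i=1}^{25} (n − i)/n = (0 + 1 + … + 24)/25 = 25(25 − 1)/(2·25) = (25 − 1)/2.
Hence E[X] = Σ_{i=1}^{25} (25 − i)/25 = 12 ≈ 12.000.

E[X] = 12 = 12.000.


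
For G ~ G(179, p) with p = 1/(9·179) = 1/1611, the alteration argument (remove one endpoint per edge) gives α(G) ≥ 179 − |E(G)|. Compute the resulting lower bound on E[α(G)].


E[|E(G)|] = C(179, 2)·p = 15931 · (1/1611) = 89/9.
E[α(G)] ≥ n − E[|E(G)|] = 179 − 89/9 = 1522/9.
Numerically: ≈ 169.11111.
(This is only a lower bound; the true E[α(G)] may be larger.)

E[α(G)] ≥ 1522/9 ≈ 169.11111.


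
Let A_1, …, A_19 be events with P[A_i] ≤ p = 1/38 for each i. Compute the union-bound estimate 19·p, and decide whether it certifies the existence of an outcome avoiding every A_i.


Union bound: P[∪_{i=1}^{19} A_i] ≤ Σ_i P[A_i] ≤ 19·p = 19·(1/38) = 1/2.
Numerically: 1/2 ≈ 0.5000000.
Is 1/2 < 1? YES.
Since P[∪ A_i] ≤ 1/2 < 1, the complement has P[∩ A_i^c] ≥ 1 − 1/2 = 1/2 > 0, so some outcome avoids every A_i.

19·p = 1/2 ≈ 0.5000000; existence CERTIFIED by the union bound.


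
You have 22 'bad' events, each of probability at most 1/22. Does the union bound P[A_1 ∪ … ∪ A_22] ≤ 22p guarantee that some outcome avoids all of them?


Union bound: P[∪_{i=1}^{22} A_i] ≤ Σ_i P[A_i] ≤ 22·p = 22·(1/22) = 1.
Numerically: 1 ≈ 1.000000.
Is 1 < 1? NO.
Since the bound 1 is ≥ 1, the union bound is uninformative here; it does NOT by itself certify existence.

22·p = 1 ≈ 1.000000; existence NOT certified by the union bound.


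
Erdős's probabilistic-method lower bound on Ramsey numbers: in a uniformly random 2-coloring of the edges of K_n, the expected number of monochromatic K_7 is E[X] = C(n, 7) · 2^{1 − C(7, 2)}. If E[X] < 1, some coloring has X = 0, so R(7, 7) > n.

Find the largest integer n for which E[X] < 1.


We need C(n, 7) · 2^{1 − 21} < 1, i.e. C(n, 7) < 2^{21 − 1} = 1048576.
Check values of n near the boundary:
  n = 22: C(22, 7) = 170544; 170544 < 1048576? YES
  n = 23: C(23, 7) = 245157; 245157 < 1048576? YES
  n = 24: C(24, 7) = 346104; 346104 < 1048576? YES
  n = 25: C(25, 7) = 480700; 480700 < 1048576? YES
  n = 26: C(26, 7) = 657800; 657800 < 1048576? YES
  n = 27: C(27, 7) = 888030; 888030 < 1048576? YES
  n = 28: C(28, 7) = 1184040; 1184040 < 1048576? NO
  n = 29: C(29, 7) = 1560780; 1560780 < 1048576? NO
  n = 30: C(30, 7) = 2035800; 2035800 < 1048576? NO
The largest n with C(n, 7) < 1048576 is n = 27 (where E[X] = 444015/524288 ≈ 0.84689). Hence R(7, 7) > 27, i.e. R(7, 7) ≥ 28.

Largest n = 27; hence R(7, 7) > 27.


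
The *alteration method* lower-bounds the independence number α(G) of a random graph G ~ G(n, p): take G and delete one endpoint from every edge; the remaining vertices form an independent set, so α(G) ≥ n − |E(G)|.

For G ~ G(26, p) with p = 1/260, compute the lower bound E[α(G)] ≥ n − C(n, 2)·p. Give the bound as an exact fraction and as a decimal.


E[|E(G)|] = C(26, 2)·p = 325 · (1/260) = 5/4.
E[α(G)] ≥ n − E[|E(G)|] = 26 − 5/4 = 99/4.
Numerically: ≈ 24.7500.
(This is only a lower bound; the true E[α(G)] may be larger.)

E[α(G)] ≥ 99/4 ≈ 24.7500.


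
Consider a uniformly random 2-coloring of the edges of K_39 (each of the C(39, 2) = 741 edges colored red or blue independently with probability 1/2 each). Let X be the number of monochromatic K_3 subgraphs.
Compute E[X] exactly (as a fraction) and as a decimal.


Let X = Σ_S X_S over the C(39, 3) = 9139 subsets S of size 3, where X_S = 1 if the K_3 on S is monochromatic.
For a fixed S, the K_3 on S has C(3, 2) = 3 edges. P[all 3 edges red] = (1/2)^3, and likewise for blue, so P[monochromatic] = 2·(1/2)^3 = 2^{1 − 3} = 1/4.
Summing: E[X] = C(39, 3) · 2^{1 − 3} = 9139 · 1/4 = 9139/4.
Numerically: E[X] ≈ 2284.7500.

E[X] = C(39,3)·2^(1−C(3,2)) = 9139/4 ≈ 2284.7500.


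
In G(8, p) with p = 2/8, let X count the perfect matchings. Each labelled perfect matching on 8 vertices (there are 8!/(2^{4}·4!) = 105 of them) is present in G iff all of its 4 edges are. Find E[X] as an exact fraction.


K_8 has 8!/(2^{4}·4!) = 105 labelled perfect matchings.
For each such perfect matching H, let X_H = 1 if all 4 edges of H are present in G. Then P[X_H = 1] = p^{4} = (1/4)^{4} = 1/256.
By linearity: E[X] = Σ_H E[X_H] = 105 · p^{4} = 105 · 1/256 = 105/256.
Numerically: E[X] ≈ 0.4102.

E[X] = 105 · (1/4)^{4} = 105/256 ≈ 0.4102.


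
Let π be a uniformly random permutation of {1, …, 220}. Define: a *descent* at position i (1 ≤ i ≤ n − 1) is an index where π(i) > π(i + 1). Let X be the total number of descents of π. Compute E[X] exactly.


Write X = Σ X_I over i = 1, …, 219, with X_I the indicator of one descent.
There are 219 indicators.
For each fixed i, the pair (π(i), π(i+1)) is a uniformly random ordered pair of distinct values from {1, …, 220}; by symmetry P[π(i) > π(i+1)] = 1/2.
By linearity: E[X] = 219 · (1/2) = (220 − 1) · (1/2) = 219/2 ≈ 109.5000.

E[X] = 219/2 = 109.5000.


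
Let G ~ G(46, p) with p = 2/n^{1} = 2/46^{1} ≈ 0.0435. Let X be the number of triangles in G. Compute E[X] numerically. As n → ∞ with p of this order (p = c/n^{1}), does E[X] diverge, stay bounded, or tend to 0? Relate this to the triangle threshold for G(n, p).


Number of potential triangles: C(46, 3) = 15180.
Each occurs with probability p³ ≈ (0.0435)³ ≈ 8.21895e-05.
By linearity: E[X] = C(46, 3)·p³ ≈ 15180 · 8.21895e-05 ≈ 1.248.
Here α = 1, so p = 2/n is exactly at the triangle threshold p ~ 1/n. Asymptotically E[X] → c³/6 = 2³/6 = 4/3 ≈ 1.333, a bounded constant. In this regime the triangle count is asymptotically Poisson(c³/6).

E[X] ≈ 1.248; in regime p = Θ(1/n^{1}) E[X] stays bounded (at the triangle threshold p ~ 1/n).


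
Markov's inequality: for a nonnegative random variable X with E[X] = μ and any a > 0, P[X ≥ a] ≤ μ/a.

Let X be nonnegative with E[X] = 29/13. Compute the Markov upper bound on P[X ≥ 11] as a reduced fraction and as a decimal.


μ = E[X] = 29/13, a = 11.
Markov: P[X ≥ 11] ≤ μ/a = (29/13)/11 = 29/143.
Numerically: ≈ 0.20280.
(Since a = 11 > μ = 2.23077, the bound 29/143 is < 1 and informative.)

P[X ≥ 11] ≤ 29/143 ≈ 0.20280.


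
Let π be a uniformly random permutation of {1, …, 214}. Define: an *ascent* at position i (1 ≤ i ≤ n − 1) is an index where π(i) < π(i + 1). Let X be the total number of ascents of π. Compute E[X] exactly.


Write X = Σ X_I over i = 1, …, 213, with X_I the indicator of one ascent.
There are 213 indicators.
For each fixed i, the pair (π(i), π(i+1)) is a uniformly random ordered pair of distinct values from {1, …, 214}; by symmetry P[π(i) < π(i+1)] = 1/2.
By linearity: E[X] = 213 · (1/2) = (214 − 1) · (1/2) = 213/2 ≈ 106.500.

E[X] = 213/2 = 106.500.


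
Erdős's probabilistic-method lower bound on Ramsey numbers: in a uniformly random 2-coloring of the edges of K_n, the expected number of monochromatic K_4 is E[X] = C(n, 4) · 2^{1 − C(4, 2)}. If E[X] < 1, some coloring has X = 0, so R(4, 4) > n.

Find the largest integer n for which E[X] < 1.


We need C(n, 4) · 2^{1 − 6} < 1, i.e. C(n, 4) < 2^{6 − 1} = 32.
Check values of n near the boundary:
  n = 4: C(4, 4) = 1; 1 < 32? YES
  n = 5: C(5, 4) = 5; 5 < 32? YES
  n = 6: C(6, 4) = 15; 15 < 32? YES
  n = 7: C(7, 4) = 35; 35 < 32? NO
  n = 8: C(8, 4) = 70; 70 < 32? NO
  n = 9: C(9, 4) = 126; 126 < 32? NO
The largest n with C(n, 4) < 32 is n = 6 (where E[X] = 15/32 ≈ 0.468750). Hence R(4, 4) > 6, i.e. R(4, 4) ≥ 7.

Largest n = 6; hence R(4, 4) > 6.


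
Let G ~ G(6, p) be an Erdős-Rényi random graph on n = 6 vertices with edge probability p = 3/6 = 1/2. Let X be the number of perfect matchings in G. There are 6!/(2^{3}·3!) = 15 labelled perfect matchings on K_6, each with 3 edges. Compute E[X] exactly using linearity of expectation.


K_6 has 6!/(2^{3}·3!) = 15 labelled perfect matchings.
For each such perfect matching H, let X_H = 1 if all 3 edges of H are present in G. Then P[X_H = 1] = p^{3} = (1/2)^{3} = 1/8.
By linearity of expectation: E[X] = Σ_H E[X_H] = 15 · p^{3} = 15 · 1/8 = 15/8.
Numerically: E[X] ≈ 1.875.

E[X] = 15 · (1/2)^{3} = 15/8 ≈ 1.875.


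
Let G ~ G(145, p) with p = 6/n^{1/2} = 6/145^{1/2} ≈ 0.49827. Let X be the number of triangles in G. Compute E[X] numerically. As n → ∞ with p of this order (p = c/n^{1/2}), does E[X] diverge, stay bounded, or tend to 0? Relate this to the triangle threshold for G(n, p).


Number of potential triangles: C(145, 3) = 497640.
Each occurs with probability p³ ≈ (0.49827)³ ≈ 1.2370913e-01.
By linearity: E[X] = C(145, 3)·p³ ≈ 497640 · 1.2370913e-01 ≈ 61562.61076.
Since α = 1/2 < 1, p = c/n^{1/2} ≫ 1/n is above the triangle threshold p ~ 1/n. Asymptotically E[X] ~ (c³/6)·n^{3(1−α)} = (6³/6)·n^{1.5} → ∞; triangles are abundant w.h.p.

E[X] ≈ 61562.61076; in regime p = Θ(1/n^{1/2}) E[X] diverges (above the triangle threshold p ~ 1/n).


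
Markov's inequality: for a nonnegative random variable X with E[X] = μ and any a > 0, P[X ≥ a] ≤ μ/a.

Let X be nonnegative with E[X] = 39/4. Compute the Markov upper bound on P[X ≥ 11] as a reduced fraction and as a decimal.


μ = E[X] = 39/4, a = 11.
Markov: P[X ≥ 11] ≤ μ/a = (39/4)/11 = 39/44.
Numerically: ≈ 0.8864.
(Since a = 11 > μ = 9.7500, the bound 39/44 is < 1 and informative.)

P[X ≥ 11] ≤ 39/44 ≈ 0.8864.


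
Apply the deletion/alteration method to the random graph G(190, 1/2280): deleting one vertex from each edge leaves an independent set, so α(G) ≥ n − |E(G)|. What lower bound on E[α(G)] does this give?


E[|E(G)|] = C(190, 2)·p = 17955 · (1/2280) = 63/8.
E[α(G)] ≥ n − E[|E(G)|] = 190 − 63/8 = 1457/8.
Numerically: ≈ 182.125.
(This is only a lower bound; the true E[α(G)] may be larger.)

E[α(G)] ≥ 1457/8 ≈ 182.125.


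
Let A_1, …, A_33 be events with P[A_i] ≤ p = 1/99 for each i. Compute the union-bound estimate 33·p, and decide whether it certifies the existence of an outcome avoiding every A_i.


Union bound: P[∪_{i=1}^{33} A_i] ≤ Σ_i P[A_i] ≤ 33·p = 33·(1/99) = 1/3.
Numerically: 1/3 ≈ 0.3333333.
Is 1/3 < 1? YES.
Since P[∪ A_i] ≤ 1/3 < 1, the complement has P[∩ A_i^c] ≥ 1 − 1/3 = 2/3 > 0, so some outcome avoids every A_i.

33·p = 1/3 ≈ 0.3333333; existence CERTIFIED by the union bound.


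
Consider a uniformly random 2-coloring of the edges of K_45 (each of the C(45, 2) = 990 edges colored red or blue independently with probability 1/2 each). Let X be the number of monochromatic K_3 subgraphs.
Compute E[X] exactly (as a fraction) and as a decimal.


Let X = Σ_S X_S over the C(45, 3) = 14190 subsets S of size 3, where X_S = 1 if the K_3 on S is monochromatic.
For a fixed S, the K_3 on S has C(3, 2) = 3 edges. P[all 3 edges red] = (1/2)^3, and likewise for blue, so P[monochromatic] = 2·(1/2)^3 = 2^{1 − 3} = 1/4.
By linearity of expectation: E[X] = C(45, 3) · 2^{1 − 3} = 14190 · 1/4 = 7095/2.
Numerically: E[X] ≈ 3547.5000.

E[X] = C(45,3)·2^(1−C(3,2)) = 7095/2 ≈ 3547.5000.


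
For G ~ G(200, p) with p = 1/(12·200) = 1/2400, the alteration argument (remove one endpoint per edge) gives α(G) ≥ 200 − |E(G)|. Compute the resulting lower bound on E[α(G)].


E[|E(G)|] = C(200, 2)·p = 19900 · (1/2400) = 199/24.
E[α(G)] ≥ n − E[|E(G)|] = 200 − 199/24 = 4601/24.
Numerically: ≈ 191.708.
(This is only a lower bound; the true E[α(G)] may be larger.)

E[α(G)] ≥ 4601/24 ≈ 191.708.


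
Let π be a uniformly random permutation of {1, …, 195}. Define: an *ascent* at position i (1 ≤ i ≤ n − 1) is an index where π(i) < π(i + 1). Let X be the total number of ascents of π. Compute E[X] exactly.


Write X = Σ X_I over i = 1, …, 194, with X_I the indicator of one ascent.
There are 194 indicators.
For each fixed i, the pair (π(i), π(i+1)) is a uniformly random ordered pair of distinct values from {1, …, 195}; by symmetry P[π(i) < π(i+1)] = 1/2.
By linearity: E[X] = 194 · (1/2) = (195 − 1) · (1/2) = 97 ≈ 97.00000.

E[X] = 97 = 97.00000.


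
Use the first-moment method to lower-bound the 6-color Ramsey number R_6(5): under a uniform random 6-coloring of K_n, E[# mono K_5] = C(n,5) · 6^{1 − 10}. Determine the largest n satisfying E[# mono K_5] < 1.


We need C(n, 5) · 6^{1 − 10} < 1, i.e. C(n, 5) < 6^{10 − 1} = 10077696.
Check values of n near the boundary:
  n = 66: C(66, 5) = 8936928; 8936928 < 10077696? YES
  n = 67: C(67, 5) = 9657648; 9657648 < 10077696? YES
  n = 68: C(68, 5) = 10424128; 10424128 < 10077696? NO
  n = 69: C(69, 5) = 11238513; 11238513 < 10077696? NO
The largest n with C(n, 5) < 10077696 is n = 67 (where E[X] = 67067/69984 ≈ 0.9583). Hence R_6(5) > 67, i.e. R_6(5) ≥ 68.

Largest n = 67; hence R_6(5) > 67.


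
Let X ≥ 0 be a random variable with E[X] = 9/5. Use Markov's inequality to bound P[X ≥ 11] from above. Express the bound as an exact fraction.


μ = E[X] = 9/5, a = 11.
Markov: P[X ≥ 11] ≤ μ/a = (9/5)/11 = 9/55.
Numerically: ≈ 0.163636.
(Since a = 11 > μ = 1.800000, the bound 9/55 is < 1 and informative.)

P[X ≥ 11] ≤ 9/55 ≈ 0.163636.


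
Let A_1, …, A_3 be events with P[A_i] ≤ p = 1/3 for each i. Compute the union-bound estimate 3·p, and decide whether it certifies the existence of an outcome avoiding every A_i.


Union bound: P[∪_{i=1}^{3} A_i] ≤ Σ_i P[A_i] ≤ 3·p = 3·(1/3) = 1.
Numerically: 1 ≈ 1.00000.
Is 1 < 1? NO.
Since the bound 1 is ≥ 1, the union bound is uninformative here; it does NOT by itself certify existence.

3·p = 1 ≈ 1.00000; existence NOT certified by the union bound.


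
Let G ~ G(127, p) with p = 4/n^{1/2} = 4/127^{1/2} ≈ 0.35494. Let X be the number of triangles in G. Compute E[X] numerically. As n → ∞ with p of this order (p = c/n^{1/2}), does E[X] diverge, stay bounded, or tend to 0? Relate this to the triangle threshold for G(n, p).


Number of potential triangles: C(127, 3) = 333375.
Each occurs with probability p³ ≈ (0.35494)³ ≈ 4.4717178e-02.
By linearity: E[X] = C(127, 3)·p³ ≈ 333375 · 4.4717178e-02 ≈ 14907.58936.
Since α = 1/2 < 1, p = c/n^{1/2} ≫ 1/n is above the triangle threshold p ~ 1/n. Asymptotically E[X] ~ (c³/6)·n^{3(1−α)} = (4³/6)·n^{1.5} → ∞; triangles are abundant w.h.p.

E[X] ≈ 14907.58936; in regime p = Θ(1/n^{1/2}) E[X] diverges (above the triangle threshold p ~ 1/n).


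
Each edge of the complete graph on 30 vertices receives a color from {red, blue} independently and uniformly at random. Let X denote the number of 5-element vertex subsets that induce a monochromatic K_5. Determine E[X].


Let X = Σ_S X_S over the C(30, 5) = 142506 subsets S of size 5, where X_S = 1 if the K_5 on S is monochromatic.
For a fixed S, the K_5 on S has C(5, 2) = 10 edges. P[all 10 edges red] = (1/2)^10, and likewise for blue, so P[monochromatic] = 2·(1/2)^10 = 2^{1 − 10} = 1/512.
By linearity: E[X] = C(30, 5) · 2^{1 − 10} = 142506 · 1/512 = 71253/256.
Numerically: E[X] ≈ 278.332031.

E[X] = C(30,5)·2^(1−C(5,2)) = 71253/256 ≈ 278.332031.


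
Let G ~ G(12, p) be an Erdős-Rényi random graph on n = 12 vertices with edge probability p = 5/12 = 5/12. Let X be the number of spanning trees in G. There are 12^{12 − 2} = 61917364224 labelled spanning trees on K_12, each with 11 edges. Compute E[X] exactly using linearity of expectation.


K_12 has 12^{12 − 2} = 61917364224 labelled spanning trees.
For each such spanning tree H, let X_H = 1 if all 11 edges of H are present in G. Then P[X_H = 1] = p^{11} = (5/12)^{11} = 48828125/743008370688.
By linearity: E[X] = Σ_H E[X_H] = 61917364224 · p^{11} = 61917364224 · 48828125/743008370688 = 48828125/12.
Numerically: E[X] ≈ 4.07e+06.

E[X] = 61917364224 · (5/12)^{11} = 48828125/12 ≈ 4.07e+06.


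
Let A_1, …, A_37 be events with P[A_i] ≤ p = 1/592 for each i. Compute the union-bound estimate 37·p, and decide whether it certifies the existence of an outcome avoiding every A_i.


Union bound: P[∪_{i=1}^{37} A_i] ≤ Σ_i P[A_i] ≤ 37·p = 37·(1/592) = 1/16.
Numerically: 1/16 ≈ 0.06250.
Is 1/16 < 1? YES.
Since P[∪ A_i] ≤ 1/16 < 1, the complement has P[∩ A_i^c] ≥ 1 − 1/16 = 15/16 > 0, so some outcome avoids every A_i.

37·p = 1/16 ≈ 0.06250; existence CERTIFIED by the union bound.


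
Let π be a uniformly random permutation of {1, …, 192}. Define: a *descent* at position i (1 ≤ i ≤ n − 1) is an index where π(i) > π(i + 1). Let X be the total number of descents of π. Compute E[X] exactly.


Write X = Σ X_I over i = 1, …, 191, with X_I the indicator of one descent.
There are 191 indicators.
For each fixed i, the pair (π(i), π(i+1)) is a uniformly random ordered pair of distinct values from {1, …, 192}; by symmetry P[π(i) > π(i+1)] = 1/2.
By linearity: E[X] = 191 · (1/2) = (192 − 1) · (1/2) = 191/2 ≈ 95.50000.

E[X] = 191/2 = 95.50000.


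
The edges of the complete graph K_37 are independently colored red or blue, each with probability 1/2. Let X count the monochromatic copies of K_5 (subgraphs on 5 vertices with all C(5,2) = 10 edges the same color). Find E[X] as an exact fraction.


Let X = Σ_S X_S over the C(37, 5) = 435897 subsets S of size 5, where X_S = 1 if the K_5 on S is monochromatic.
For a fixed S, the K_5 on S has C(5, 2) = 10 edges. P[all 10 edges red] = (1/2)^10, and likewise for blue, so P[monochromatic] = 2·(1/2)^10 = 2^{1 − 10} = 1/512.
Summing: E[X] = C(37, 5) · 2^{1 − 10} = 435897 · 1/512 = 435897/512.
Numerically: E[X] ≈ 851.361.

E[X] = C(37,5)·2^(1−C(5,2)) = 435897/512 ≈ 851.361.


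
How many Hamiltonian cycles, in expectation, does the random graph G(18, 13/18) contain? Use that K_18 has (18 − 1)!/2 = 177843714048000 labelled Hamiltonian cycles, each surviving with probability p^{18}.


K_18 has (18 − 1)!/2 = 177843714048000 labelled Hamiltonian cycles.
For each such Hamiltonian cycle H, let X_H = 1 if all 18 edges of H are present in G. Then P[X_H = 1] = p^{18} = (13/18)^{18} = 112455406951957393129/39346408075296537575424.
By linearity of expectation: E[X] = Σ_H E[X_H] = 177843714048000 · p^{18} = 177843714048000 · 112455406951957393129/39346408075296537575424 = 1674446952588776589016668875/3294258113514384.
Numerically: E[X] ≈ 5.0829e+11.

E[X] = 177843714048000 · (13/18)^{18} = 1674446952588776589016668875/3294258113514384 ≈ 5.0829e+11.


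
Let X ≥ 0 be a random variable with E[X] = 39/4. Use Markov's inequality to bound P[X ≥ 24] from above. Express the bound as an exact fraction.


μ = E[X] = 39/4, a = 24.
Markov: P[X ≥ 24] ≤ μ/a = (39/4)/24 = 13/32.
Numerically: ≈ 0.40625.
(Since a = 24 > μ = 9.75000, the bound 13/32 is < 1 and informative.)

P[X ≥ 24] ≤ 13/32 ≈ 0.40625.


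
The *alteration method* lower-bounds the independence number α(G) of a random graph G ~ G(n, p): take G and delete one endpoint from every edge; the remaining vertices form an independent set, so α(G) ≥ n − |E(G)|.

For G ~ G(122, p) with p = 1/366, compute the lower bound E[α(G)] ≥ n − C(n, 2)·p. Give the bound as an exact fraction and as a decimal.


E[|E(G)|] = C(122, 2)·p = 7381 · (1/366) = 121/6.
E[α(G)] ≥ n − E[|E(G)|] = 122 − 121/6 = 611/6.
Numerically: ≈ 101.83333.
(This is only a lower bound; the true E[α(G)] may be larger.)

E[α(G)] ≥ 611/6 ≈ 101.83333.


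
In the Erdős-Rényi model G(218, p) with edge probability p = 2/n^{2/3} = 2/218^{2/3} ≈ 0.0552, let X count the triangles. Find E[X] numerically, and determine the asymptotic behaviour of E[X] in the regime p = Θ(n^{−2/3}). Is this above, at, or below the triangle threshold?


Number of potential triangles: C(218, 3) = 1703016.
Each occurs with probability p³ ≈ (0.0552)³ ≈ 1.68336e-04.
By linearity: E[X] = C(218, 3)·p³ ≈ 1703016 · 1.68336e-04 ≈ 286.679.
Since α = 2/3 < 1, p = c/n^{2/3} ≫ 1/n is above the triangle threshold p ~ 1/n. Asymptotically E[X] ~ (c³/6)·n^{3(1−α)} = (2³/6)·n^{1} → ∞; triangles are abundant w.h.p.

E[X] ≈ 286.679; in regime p = Θ(1/n^{2/3}) E[X] diverges (above the triangle threshold p ~ 1/n).


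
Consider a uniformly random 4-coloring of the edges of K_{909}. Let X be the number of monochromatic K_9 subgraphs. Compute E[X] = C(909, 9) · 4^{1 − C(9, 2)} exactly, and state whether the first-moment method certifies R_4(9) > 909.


E[X] = C(909, 9) · 4^{1 − 36} = 1122169012923711463931 · 4^{−35} = 1122169012923711463931/1180591620717411303424.
As a reduced fraction: E[X] = 1122169012923711463931/1180591620717411303424 ≈ 0.9505.
Is E[X] < 1? YES.
Since E[X] < 1, there exists a 4-coloring of K_{909} with no monochromatic K_9; hence R_4(9) > 909.

E[X] = 1122169012923711463931/1180591620717411303424 ≈ 0.9505; E[X] < 1, so R_4(9) > 909.
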